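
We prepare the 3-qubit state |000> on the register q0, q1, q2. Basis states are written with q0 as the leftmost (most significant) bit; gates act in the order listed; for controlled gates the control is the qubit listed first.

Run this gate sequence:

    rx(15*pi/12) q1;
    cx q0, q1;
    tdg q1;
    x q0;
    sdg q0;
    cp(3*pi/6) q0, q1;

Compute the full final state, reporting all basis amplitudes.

After the circuit, the state carries amplitude I*sqrt(2 - sqrt(2))/2 on |100>, -sqrt(sqrt(2) + 2)*exp(I*pi/4)/2 on |110>, and 0 on every other basis state.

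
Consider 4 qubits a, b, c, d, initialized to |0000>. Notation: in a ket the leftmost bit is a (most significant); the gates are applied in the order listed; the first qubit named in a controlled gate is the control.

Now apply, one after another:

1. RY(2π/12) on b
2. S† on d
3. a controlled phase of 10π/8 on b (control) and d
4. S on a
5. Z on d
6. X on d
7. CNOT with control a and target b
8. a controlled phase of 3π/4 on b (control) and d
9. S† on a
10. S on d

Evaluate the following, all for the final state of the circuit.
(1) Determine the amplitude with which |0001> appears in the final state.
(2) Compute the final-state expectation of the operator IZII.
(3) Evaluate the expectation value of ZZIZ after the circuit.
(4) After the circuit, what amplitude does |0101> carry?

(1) |0001> carries amplitude I*(sqrt(2) + sqrt(6))/4 in the final state.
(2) The expectation value of IZII is sqrt(3)/2.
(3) In the final state, ZZIZ has expectation -sqrt(3)/2.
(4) The final state's coefficient on |0101> equals (-sqrt(6) + sqrt(2))*exp(I*pi/4)/4.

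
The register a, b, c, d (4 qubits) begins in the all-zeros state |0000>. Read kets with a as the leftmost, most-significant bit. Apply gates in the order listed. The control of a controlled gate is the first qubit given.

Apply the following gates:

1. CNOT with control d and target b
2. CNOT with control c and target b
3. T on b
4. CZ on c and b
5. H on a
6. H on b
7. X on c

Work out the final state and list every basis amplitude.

The final amplitudes are 1/2 on |0010>, 1/2 on |0110>, 1/2 on |1010>, 1/2 on |1110>, and 0 on every other basis state.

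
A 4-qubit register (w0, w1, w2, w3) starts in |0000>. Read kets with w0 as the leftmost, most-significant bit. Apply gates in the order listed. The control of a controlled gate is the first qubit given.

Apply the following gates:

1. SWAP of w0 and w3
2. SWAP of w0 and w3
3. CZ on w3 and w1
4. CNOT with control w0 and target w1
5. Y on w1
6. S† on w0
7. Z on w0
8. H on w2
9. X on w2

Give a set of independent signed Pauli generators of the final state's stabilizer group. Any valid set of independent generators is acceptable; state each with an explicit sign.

The stabilizer group can be generated by +IIXI, +ZIII, -IZII, +IIIZ, among other valid generating sets. Key observation: gates 1-2 undo each other exactly, leaving only the rest of the circuit to track.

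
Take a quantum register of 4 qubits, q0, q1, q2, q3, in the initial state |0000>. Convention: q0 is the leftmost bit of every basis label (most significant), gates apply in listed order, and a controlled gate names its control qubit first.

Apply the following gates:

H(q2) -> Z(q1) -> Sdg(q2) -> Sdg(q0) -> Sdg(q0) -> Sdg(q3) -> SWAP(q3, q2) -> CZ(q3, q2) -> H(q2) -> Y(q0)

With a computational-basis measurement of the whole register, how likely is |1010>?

Outcome |1010> occurs with probability 1/4.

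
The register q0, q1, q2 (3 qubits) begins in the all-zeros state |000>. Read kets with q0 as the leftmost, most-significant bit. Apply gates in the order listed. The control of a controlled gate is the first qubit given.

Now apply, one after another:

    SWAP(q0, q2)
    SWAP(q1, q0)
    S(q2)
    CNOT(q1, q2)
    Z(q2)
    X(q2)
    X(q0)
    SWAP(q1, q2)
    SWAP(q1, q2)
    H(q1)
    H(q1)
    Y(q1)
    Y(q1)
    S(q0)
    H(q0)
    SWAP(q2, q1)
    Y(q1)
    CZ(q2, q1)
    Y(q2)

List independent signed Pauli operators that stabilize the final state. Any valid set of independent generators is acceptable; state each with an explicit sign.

One valid set of independent stabilizer generators is -XII, +IZI, -IIZ (any independent generating set of the same group is equally correct).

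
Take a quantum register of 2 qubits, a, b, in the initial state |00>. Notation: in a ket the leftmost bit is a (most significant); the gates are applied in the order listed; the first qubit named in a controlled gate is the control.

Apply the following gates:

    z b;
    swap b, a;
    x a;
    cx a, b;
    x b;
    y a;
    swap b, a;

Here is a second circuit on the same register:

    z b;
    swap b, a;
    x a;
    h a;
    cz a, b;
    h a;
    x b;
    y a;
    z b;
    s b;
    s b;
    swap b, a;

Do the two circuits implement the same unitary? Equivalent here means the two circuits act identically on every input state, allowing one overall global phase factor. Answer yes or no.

No, they are not equivalent — no single phase factor reconciles the two unitaries.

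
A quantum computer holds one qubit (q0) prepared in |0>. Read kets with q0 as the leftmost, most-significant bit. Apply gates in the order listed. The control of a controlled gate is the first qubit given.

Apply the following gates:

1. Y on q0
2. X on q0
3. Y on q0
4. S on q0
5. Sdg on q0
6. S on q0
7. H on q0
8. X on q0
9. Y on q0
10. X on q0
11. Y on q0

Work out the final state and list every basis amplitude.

The final amplitudes are sqrt(2)*I/2 on |0>, -sqrt(2)*I/2 on |1>.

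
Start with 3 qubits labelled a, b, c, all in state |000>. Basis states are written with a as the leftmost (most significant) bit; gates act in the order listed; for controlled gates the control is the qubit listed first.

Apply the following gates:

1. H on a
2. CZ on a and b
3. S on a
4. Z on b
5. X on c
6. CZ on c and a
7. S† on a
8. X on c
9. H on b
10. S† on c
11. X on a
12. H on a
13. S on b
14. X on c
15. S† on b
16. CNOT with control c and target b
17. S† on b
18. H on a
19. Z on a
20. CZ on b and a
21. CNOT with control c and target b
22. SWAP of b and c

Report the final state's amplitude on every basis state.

After the circuit, the state carries amplitude 0 on |000>, 0 on |001>, I/2 on |010>, -1/2 on |011>, 0 on |100>, 0 on |101>, -I/2 on |110>, -1/2 on |111>.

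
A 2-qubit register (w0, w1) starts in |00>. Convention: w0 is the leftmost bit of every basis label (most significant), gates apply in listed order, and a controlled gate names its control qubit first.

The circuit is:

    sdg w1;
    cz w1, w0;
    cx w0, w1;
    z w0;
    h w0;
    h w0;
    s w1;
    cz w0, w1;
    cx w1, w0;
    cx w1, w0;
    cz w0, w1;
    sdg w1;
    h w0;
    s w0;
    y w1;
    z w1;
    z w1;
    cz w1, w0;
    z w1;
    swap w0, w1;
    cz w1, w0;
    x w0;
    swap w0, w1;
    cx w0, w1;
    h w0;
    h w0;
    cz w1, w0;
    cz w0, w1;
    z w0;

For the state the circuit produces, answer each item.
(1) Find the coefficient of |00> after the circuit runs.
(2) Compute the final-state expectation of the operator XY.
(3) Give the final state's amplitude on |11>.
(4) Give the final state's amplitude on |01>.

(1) |00> carries amplitude -sqrt(2)*I/2 in the final state. Key observation: the block from step 6 through step 13 cancels to the identity and can be dropped.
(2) The expectation value of XY is -1.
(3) |11> carries amplitude -sqrt(2)/2 in the final state.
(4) |01> carries amplitude 0 in the final state.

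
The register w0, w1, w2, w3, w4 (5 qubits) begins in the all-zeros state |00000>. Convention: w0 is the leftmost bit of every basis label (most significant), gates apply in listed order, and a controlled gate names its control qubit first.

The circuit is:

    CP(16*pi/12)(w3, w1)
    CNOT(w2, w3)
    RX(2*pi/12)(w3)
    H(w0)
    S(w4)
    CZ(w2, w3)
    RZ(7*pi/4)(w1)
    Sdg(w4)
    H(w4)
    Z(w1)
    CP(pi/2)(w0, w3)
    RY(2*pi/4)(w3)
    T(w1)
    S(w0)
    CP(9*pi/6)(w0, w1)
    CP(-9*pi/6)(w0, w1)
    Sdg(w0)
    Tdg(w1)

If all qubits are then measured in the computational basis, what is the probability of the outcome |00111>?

The probability of measuring |00111> is 0. Key observation: steps 13-18 multiply out to the identity, so the circuit reduces to the remaining gates.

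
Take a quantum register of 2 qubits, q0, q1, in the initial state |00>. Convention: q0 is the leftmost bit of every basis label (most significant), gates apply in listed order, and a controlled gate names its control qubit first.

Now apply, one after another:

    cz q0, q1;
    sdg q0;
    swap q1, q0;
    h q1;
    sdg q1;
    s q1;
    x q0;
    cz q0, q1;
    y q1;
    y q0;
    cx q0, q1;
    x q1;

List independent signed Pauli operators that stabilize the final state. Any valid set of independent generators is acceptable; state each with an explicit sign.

The stabilizer group can be generated by +IX, +ZI, among other valid generating sets.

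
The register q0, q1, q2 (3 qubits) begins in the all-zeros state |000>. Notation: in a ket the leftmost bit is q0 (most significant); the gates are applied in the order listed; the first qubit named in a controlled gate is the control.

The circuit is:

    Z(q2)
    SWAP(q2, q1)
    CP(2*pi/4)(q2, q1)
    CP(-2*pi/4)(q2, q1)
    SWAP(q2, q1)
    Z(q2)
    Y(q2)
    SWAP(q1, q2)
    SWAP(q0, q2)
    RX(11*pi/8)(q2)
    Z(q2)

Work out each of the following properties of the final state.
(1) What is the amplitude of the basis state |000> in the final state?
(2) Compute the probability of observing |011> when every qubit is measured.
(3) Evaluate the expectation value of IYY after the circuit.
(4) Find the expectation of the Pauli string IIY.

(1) |000> carries amplitude 0 in the final state.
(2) A full measurement returns |011> with probability sin(5*pi/16)**2.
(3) In the final state, IYY has expectation 0.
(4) The observable IIY averages to -sqrt(sqrt(2) + 2)/2.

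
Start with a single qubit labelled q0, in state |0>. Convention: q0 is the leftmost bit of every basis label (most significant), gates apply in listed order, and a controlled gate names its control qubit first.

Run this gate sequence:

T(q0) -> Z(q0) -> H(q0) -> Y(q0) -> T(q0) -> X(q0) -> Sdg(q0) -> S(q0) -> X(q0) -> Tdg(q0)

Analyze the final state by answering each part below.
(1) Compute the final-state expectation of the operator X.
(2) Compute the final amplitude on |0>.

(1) The observable X averages to -1. Key observation: steps 5-10 multiply out to the identity, so the circuit reduces to the remaining gates.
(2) The final state's coefficient on |0> equals -sqrt(2)*I/2.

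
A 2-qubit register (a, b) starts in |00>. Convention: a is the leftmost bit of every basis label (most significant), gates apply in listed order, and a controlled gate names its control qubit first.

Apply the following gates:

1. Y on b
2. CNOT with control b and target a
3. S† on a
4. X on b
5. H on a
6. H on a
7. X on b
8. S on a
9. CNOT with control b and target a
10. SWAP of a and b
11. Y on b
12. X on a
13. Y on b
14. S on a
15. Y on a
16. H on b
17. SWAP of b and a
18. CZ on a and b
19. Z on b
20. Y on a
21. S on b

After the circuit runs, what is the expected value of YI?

The observable YI averages to 0. Key observation: gates 2-9 undo each other exactly, leaving only the rest of the circuit to track.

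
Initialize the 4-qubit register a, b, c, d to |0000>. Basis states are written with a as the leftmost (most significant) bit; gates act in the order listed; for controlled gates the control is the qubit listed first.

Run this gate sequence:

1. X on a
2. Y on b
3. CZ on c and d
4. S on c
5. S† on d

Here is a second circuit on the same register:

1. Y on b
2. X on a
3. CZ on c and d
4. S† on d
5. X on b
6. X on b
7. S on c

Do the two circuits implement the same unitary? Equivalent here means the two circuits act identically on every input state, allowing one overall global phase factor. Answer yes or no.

Yes, they are equivalent — the unitaries differ by at most a global phase.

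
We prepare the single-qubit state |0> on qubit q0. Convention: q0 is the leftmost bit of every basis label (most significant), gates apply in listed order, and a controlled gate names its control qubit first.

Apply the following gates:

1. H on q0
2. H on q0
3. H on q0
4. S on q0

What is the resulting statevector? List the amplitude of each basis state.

After the circuit, the state carries amplitude sqrt(2)/2 on |0>, sqrt(2)*I/2 on |1>. Key observation: steps 2-3 multiply out to the identity, so the circuit reduces to the remaining gates.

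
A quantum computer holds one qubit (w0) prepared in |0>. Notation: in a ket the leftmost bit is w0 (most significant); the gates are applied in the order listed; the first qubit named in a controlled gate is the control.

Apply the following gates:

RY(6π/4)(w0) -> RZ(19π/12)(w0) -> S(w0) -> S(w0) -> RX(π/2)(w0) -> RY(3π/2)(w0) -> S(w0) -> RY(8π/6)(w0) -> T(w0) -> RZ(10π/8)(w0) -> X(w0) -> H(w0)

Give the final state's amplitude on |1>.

The amplitude on |1> is -sqrt(3)*I*exp(I*pi/12)/8 + sqrt(3)*exp(-I*pi/3)/8 - sqrt(3)*exp(I*pi/6)/8 - sqrt(3)*I*exp(-I*pi/3)/8 + exp(-I*pi/3)/8 - I*exp(I*pi/6)/8 - I*exp(-I*pi/3)/8 - exp(I*pi/12)/8 - I*exp(7*I*pi/12)/8 + sqrt(3)*exp(I*pi/12)/8 - sqrt(3)*I*exp(7*I*pi/12)/8 + exp(I*pi/6)/8 + exp(7*I*pi/12)/8 + I*exp(I*pi/12)/8 + sqrt(3)*I*exp(I*pi/6)/8 + sqrt(3)*exp(7*I*pi/12)/8.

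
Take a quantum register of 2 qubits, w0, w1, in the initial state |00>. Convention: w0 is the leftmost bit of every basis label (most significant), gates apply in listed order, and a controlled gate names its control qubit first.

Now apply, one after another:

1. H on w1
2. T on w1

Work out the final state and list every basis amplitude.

The final amplitudes are sqrt(2)/2 on |00>, sqrt(2)*exp(I*pi/4)/2 on |01>, 0 on |10>, 0 on |11>.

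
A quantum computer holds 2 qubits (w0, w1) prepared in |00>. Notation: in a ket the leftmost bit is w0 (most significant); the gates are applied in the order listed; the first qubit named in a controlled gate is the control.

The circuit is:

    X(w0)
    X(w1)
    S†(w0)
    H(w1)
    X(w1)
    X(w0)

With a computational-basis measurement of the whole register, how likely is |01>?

A full measurement returns |01> with probability 1/2.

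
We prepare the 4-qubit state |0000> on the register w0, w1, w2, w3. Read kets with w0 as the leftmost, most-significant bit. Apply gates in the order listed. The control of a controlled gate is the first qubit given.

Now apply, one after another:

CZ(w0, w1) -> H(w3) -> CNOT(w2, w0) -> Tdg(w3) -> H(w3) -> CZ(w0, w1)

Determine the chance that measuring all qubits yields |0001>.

A full measurement returns |0001> with probability 1/2 - sqrt(2)/4.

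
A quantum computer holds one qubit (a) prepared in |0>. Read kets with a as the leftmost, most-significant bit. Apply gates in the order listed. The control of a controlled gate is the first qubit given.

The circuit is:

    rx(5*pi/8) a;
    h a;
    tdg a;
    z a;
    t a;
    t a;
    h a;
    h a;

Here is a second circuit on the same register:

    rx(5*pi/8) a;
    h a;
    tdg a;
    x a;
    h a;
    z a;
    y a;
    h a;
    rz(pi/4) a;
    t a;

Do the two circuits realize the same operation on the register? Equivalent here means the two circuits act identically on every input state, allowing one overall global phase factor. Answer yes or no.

No: there is an input state on which the two circuits produce genuinely different outputs (not merely differing by a phase).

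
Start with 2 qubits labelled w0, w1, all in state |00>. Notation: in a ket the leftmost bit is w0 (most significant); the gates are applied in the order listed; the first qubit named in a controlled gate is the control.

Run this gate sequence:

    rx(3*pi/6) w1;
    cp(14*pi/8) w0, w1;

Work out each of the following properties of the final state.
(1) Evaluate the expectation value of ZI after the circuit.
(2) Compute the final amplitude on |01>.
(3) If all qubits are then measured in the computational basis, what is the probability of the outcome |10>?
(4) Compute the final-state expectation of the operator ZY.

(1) In the final state, ZI has expectation 1.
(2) |01> carries amplitude -sqrt(2)*I/2 in the final state.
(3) A full measurement returns |10> with probability 0.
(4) The observable ZY averages to -1.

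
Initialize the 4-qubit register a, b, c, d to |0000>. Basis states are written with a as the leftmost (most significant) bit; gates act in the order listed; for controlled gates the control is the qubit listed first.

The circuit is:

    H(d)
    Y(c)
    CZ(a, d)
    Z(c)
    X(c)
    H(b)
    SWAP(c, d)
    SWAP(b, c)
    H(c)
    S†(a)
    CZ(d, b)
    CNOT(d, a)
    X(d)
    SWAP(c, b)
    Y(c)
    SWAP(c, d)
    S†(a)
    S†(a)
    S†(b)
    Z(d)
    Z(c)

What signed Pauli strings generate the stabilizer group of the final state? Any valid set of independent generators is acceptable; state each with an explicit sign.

One valid set of independent stabilizer generators is +IIIX, +ZIII, +IZII, -IIZI (any independent generating set of the same group is equally correct).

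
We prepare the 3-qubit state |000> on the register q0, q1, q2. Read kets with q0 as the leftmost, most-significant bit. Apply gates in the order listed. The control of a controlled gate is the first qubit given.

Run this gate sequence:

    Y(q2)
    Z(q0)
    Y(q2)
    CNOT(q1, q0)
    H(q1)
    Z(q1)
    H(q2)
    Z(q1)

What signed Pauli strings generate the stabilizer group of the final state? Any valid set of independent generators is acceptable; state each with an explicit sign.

The stabilizer group can be generated by +IXI, +IIX, +ZII, among other valid generating sets.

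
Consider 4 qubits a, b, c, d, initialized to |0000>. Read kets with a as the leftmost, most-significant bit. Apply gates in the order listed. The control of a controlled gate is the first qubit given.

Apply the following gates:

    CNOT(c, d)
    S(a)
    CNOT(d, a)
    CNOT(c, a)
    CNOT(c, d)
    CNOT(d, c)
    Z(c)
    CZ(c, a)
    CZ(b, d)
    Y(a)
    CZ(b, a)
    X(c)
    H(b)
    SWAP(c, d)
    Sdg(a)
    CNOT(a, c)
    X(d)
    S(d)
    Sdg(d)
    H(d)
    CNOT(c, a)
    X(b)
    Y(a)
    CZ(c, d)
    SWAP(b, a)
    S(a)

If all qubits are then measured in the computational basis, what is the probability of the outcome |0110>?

Outcome |0110> occurs with probability 1/4.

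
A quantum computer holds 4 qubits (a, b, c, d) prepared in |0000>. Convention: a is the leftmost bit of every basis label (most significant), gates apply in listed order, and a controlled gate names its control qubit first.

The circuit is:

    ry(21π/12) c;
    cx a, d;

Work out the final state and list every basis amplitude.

The final amplitudes are -sqrt(sqrt(2) + 2)/2 on |0000>, sqrt(2 - sqrt(2))/2 on |0010>, and 0 on every other basis state.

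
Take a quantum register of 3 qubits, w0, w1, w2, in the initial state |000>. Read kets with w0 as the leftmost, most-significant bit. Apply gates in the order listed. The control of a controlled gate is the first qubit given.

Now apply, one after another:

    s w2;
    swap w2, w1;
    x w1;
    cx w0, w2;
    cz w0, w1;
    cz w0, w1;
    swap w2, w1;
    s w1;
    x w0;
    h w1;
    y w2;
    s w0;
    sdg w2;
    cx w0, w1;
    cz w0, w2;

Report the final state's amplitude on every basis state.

After the circuit, the state carries amplitude sqrt(2)/2 on |100>, sqrt(2)/2 on |110>, and 0 on every other basis state. Key observation: steps 5-6 multiply out to the identity, so the circuit reduces to the remaining gates.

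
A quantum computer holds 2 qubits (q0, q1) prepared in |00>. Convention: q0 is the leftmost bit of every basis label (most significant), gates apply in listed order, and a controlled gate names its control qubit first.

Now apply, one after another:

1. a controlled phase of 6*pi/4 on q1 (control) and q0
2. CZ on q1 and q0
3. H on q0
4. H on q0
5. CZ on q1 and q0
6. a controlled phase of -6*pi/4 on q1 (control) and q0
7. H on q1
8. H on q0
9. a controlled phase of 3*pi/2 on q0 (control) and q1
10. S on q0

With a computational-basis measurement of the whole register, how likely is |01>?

A full measurement returns |01> with probability 1/4. Key observation: steps 1-6 multiply out to the identity, so the circuit reduces to the remaining gates.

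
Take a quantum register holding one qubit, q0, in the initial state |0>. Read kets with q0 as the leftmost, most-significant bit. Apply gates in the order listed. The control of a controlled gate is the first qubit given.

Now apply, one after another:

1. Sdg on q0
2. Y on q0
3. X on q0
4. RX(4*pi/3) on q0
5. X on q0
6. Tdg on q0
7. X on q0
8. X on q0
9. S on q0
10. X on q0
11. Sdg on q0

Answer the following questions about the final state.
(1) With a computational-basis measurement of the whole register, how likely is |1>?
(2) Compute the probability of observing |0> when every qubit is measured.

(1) A full measurement returns |1> with probability 3/4.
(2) A full measurement returns |0> with probability 1/4.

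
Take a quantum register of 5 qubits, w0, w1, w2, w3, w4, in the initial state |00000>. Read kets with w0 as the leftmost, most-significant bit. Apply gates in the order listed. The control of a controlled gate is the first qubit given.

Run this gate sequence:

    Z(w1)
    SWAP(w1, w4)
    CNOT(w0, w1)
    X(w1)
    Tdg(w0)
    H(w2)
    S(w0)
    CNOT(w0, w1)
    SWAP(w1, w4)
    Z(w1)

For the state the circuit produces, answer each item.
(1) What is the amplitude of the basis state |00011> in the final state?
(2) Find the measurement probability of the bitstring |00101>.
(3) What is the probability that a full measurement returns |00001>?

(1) The amplitude on |00011> is 0.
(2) Outcome |00101> occurs with probability 1/2.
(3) The probability of measuring |00001> is 1/2.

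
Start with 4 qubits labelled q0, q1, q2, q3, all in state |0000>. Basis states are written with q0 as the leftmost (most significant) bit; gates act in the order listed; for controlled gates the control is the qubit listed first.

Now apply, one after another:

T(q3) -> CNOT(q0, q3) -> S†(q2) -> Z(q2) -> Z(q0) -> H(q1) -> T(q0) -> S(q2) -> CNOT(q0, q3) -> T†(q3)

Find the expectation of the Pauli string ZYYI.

The expectation value of ZYYI is 0.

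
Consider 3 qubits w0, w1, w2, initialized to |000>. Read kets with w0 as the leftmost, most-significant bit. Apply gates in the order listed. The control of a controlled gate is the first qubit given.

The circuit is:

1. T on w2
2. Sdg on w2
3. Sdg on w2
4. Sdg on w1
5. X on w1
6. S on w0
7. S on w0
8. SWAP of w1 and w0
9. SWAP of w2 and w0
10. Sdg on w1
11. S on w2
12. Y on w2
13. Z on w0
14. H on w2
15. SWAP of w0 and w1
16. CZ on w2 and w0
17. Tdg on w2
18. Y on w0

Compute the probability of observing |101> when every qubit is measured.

Outcome |101> occurs with probability 1/2.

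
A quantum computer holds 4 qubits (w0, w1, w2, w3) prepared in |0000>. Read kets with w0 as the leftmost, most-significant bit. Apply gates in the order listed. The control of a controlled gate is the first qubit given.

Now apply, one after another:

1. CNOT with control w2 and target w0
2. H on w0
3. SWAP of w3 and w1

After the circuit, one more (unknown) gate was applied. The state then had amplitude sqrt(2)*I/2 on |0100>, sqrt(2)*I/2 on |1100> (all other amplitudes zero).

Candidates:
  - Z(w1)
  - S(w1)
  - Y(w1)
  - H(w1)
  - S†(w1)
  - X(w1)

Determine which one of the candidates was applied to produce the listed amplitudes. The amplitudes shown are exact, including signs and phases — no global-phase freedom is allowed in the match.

It was Y(w1) that produced the state shown.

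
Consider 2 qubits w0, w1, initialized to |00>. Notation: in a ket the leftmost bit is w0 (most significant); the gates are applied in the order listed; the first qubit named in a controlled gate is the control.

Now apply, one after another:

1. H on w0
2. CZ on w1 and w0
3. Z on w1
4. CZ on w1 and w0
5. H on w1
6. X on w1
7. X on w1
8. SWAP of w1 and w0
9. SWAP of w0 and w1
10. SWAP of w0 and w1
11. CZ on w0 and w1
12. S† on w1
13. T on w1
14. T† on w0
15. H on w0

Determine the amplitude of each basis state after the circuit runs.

The resulting statevector has amplitude sqrt(2)*(1 - exp(3*I*pi/4))/4 on |00>, sqrt(2)*(-exp(3*I*pi/4) + I)/4 on |01>, sqrt(2)*(1 + exp(3*I*pi/4))/4 on |10>, sqrt(2)*(-I - exp(3*I*pi/4))/4 on |11>. Key observation: steps 9-10 multiply out to the identity, so the circuit reduces to the remaining gates.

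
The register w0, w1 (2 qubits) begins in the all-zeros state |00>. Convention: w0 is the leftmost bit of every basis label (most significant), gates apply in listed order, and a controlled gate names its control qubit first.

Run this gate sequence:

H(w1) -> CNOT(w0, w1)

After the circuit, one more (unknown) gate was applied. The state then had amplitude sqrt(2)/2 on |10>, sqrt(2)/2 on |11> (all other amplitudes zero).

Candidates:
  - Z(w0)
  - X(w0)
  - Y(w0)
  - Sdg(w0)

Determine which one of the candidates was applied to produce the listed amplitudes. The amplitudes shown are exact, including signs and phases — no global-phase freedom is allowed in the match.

It was X(w0) that produced the state shown.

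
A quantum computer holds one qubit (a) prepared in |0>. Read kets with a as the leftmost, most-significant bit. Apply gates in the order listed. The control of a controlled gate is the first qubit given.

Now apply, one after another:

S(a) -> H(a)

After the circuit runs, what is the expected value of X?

The observable X averages to 1.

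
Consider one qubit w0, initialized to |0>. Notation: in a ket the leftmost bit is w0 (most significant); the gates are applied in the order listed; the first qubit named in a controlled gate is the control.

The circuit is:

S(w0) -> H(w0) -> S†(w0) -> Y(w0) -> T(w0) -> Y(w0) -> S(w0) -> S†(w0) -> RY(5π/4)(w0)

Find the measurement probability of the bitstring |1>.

A full measurement returns |1> with probability 3/4.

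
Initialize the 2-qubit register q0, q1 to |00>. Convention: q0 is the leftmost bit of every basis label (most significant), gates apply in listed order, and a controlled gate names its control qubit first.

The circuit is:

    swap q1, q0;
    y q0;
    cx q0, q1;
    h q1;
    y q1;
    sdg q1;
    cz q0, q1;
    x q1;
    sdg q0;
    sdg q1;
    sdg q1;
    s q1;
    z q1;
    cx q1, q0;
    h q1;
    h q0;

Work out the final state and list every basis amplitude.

The final amplitudes are -sqrt(2)/2 on |00>, 0 on |01>, 0 on |10>, sqrt(2)/2 on |11>.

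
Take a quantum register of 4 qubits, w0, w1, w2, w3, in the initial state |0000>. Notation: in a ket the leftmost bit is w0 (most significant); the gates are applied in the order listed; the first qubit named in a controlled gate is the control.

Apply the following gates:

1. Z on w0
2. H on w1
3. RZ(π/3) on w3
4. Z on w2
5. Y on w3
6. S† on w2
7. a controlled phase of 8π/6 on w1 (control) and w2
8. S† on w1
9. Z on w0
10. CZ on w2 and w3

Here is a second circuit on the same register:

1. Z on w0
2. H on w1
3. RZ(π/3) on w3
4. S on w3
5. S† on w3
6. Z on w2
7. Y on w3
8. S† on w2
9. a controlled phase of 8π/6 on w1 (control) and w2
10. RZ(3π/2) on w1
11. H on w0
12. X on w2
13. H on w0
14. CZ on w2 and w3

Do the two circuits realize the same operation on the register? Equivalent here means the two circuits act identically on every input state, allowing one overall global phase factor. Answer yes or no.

No: there is an input state on which the two circuits produce genuinely different outputs (not merely differing by a phase).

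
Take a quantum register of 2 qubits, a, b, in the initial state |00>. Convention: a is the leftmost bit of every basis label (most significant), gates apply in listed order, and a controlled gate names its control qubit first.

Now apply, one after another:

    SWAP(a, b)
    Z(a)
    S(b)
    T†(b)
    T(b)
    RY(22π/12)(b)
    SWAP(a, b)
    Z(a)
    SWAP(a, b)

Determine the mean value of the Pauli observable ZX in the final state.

The expectation value of ZX is 1/2.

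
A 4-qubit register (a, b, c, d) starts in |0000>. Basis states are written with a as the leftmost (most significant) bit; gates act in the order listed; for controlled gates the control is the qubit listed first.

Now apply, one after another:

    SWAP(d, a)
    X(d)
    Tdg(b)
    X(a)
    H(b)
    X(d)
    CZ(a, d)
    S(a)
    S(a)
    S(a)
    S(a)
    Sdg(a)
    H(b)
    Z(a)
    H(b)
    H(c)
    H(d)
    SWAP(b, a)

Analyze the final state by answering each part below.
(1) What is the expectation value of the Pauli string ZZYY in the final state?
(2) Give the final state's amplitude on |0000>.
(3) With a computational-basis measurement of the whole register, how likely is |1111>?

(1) In the final state, ZZYY has expectation 0. Key observation: the block from step 8 through step 11 cancels to the identity and can be dropped.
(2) |0000> carries amplitude 0 in the final state.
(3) Outcome |1111> occurs with probability 1/8.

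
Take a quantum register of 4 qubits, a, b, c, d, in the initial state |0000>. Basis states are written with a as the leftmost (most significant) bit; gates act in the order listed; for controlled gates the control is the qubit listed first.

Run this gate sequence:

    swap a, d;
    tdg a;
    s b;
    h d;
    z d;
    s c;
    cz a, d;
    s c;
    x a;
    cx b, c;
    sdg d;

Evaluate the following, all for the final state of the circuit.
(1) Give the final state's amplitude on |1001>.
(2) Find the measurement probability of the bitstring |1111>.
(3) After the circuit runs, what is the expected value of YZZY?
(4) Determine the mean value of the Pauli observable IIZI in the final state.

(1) The final state's coefficient on |1001> equals sqrt(2)*I/2.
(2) A full measurement returns |1111> with probability 0.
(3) The observable YZZY averages to 0.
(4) The expectation value of IIZI is 1.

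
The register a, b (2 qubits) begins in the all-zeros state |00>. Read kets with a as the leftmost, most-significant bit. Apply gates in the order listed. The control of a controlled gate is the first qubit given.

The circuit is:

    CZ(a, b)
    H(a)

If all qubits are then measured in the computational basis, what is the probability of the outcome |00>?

The probability of measuring |00> is 1/2.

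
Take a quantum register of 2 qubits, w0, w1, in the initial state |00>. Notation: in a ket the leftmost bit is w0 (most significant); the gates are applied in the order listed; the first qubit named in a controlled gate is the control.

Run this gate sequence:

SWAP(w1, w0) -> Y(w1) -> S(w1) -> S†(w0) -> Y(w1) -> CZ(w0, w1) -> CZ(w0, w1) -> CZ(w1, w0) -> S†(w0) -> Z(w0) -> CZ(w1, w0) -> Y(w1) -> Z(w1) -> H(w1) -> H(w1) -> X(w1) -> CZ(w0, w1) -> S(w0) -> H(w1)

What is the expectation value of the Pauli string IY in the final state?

In the final state, IY has expectation 0.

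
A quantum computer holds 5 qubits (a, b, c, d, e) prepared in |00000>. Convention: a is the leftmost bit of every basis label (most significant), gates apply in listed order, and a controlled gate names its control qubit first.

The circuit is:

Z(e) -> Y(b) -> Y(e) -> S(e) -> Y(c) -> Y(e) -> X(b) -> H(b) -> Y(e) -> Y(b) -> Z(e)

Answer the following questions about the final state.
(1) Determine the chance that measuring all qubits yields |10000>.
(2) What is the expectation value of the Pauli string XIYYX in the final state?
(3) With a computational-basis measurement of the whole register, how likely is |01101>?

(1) The probability of measuring |10000> is 0.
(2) The observable XIYYX averages to 0.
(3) Outcome |01101> occurs with probability 1/2.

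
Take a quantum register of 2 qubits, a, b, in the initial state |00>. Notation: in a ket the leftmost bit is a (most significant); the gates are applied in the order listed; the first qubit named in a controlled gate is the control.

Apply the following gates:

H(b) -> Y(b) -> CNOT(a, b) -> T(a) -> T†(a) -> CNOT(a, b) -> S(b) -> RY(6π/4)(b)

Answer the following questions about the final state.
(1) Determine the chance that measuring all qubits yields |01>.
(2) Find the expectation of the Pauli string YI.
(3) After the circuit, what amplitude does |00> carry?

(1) Outcome |01> occurs with probability 1/2. Key observation: gates 3-6 undo each other exactly, leaving only the rest of the circuit to track.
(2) The observable YI averages to 0.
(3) |00> carries amplitude 1/2 + I/2 in the final state.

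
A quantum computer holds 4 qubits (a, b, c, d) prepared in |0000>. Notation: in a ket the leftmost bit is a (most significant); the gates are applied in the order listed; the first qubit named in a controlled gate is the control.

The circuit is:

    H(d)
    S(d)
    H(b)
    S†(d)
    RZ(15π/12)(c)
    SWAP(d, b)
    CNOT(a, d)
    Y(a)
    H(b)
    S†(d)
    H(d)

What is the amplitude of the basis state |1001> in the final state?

|1001> carries amplitude (1 - I)*exp(3*I*pi/8)/2 in the final state.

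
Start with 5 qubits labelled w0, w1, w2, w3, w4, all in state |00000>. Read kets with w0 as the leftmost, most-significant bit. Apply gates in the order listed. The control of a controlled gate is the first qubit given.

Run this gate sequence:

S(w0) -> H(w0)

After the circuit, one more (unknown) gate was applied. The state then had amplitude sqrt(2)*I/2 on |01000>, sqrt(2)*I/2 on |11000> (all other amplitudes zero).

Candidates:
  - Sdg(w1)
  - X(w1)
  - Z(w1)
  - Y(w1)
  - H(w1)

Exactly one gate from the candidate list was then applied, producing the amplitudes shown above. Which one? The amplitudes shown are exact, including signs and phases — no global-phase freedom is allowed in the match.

The unique candidate consistent with the amplitudes is Y(w1).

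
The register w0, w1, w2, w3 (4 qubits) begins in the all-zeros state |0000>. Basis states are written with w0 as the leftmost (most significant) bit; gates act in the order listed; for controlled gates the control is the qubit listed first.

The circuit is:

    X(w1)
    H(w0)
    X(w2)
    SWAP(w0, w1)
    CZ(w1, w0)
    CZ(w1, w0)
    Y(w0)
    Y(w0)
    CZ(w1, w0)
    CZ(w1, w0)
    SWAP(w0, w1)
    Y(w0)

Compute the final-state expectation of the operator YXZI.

In the final state, YXZI has expectation 0. Key observation: gates 4-11 undo each other exactly, leaving only the rest of the circuit to track.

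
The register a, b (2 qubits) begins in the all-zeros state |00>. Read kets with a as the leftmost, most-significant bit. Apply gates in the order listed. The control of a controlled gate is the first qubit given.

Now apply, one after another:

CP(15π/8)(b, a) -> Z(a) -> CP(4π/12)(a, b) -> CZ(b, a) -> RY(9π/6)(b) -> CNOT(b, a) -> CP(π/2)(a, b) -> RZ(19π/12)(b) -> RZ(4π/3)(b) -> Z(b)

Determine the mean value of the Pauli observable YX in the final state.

The expectation value of YX is -sqrt(6)/4 - sqrt(2)/4.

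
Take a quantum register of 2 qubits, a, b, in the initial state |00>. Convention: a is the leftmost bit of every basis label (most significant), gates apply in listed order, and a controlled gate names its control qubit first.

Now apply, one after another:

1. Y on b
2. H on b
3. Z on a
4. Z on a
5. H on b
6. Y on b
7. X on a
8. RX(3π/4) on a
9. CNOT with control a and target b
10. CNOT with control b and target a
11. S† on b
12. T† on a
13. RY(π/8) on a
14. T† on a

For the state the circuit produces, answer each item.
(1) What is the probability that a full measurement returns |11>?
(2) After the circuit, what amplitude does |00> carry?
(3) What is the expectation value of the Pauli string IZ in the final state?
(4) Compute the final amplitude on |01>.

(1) Outcome |11> occurs with probability (2 - sqrt(2))*(2 - sqrt(sqrt(2) + 2))/16. Key observation: gates 1-6 undo each other exactly, leaving only the rest of the circuit to track.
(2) The final state's coefficient on |00> equals -I*sqrt(sqrt(2) + 2)*cos(pi/16)/2.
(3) The observable IZ averages to sqrt(2)/2.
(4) The final state's coefficient on |01> equals -I*sqrt(2 - sqrt(2))*cos(pi/16)/2.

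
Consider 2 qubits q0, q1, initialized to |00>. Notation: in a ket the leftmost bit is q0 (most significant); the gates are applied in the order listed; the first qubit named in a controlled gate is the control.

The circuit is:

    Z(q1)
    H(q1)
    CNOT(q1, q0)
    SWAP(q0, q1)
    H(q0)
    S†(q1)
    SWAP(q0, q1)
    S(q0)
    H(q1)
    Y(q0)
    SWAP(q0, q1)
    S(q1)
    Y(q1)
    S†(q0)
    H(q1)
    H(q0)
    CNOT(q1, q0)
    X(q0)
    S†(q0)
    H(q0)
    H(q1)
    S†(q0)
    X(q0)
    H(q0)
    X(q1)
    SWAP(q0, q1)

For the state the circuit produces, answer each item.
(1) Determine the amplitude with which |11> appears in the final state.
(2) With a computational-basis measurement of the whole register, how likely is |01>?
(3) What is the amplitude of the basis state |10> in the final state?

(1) The final state's coefficient on |11> equals 1/2 - I/2.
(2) A full measurement returns |01> with probability 0.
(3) The amplitude on |10> is 1/2 + I/2.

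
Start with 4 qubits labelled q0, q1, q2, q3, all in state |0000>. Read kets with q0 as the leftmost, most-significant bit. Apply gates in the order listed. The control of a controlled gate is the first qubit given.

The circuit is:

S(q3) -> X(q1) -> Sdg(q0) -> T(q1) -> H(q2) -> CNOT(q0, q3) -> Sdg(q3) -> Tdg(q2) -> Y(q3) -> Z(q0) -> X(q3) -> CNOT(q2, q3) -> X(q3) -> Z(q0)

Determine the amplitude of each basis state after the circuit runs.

The final amplitudes are sqrt(2)*exp(3*I*pi/4)/2 on |0101>, sqrt(2)*I/2 on |0110>, and 0 on every other basis state.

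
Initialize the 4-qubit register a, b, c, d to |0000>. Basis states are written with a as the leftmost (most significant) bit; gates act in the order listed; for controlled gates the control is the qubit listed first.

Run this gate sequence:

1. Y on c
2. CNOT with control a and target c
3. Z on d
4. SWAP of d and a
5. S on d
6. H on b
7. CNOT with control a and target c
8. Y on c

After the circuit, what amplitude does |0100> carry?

The amplitude on |0100> is sqrt(2)/2.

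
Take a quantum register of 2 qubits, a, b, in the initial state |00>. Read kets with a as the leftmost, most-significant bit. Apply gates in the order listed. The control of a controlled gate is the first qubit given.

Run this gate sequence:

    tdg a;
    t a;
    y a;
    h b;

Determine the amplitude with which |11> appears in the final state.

|11> carries amplitude sqrt(2)*I/2 in the final state.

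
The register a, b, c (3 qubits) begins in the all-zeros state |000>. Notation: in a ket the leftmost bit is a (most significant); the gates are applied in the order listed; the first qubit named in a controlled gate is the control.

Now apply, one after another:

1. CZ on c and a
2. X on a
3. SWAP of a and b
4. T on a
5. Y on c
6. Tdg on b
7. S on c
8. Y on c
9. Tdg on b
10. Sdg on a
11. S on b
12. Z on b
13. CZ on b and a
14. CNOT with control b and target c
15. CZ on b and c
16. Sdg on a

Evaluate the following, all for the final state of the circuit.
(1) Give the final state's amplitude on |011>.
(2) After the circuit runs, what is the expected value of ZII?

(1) |011> carries amplitude I in the final state.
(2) The expectation value of ZII is 1.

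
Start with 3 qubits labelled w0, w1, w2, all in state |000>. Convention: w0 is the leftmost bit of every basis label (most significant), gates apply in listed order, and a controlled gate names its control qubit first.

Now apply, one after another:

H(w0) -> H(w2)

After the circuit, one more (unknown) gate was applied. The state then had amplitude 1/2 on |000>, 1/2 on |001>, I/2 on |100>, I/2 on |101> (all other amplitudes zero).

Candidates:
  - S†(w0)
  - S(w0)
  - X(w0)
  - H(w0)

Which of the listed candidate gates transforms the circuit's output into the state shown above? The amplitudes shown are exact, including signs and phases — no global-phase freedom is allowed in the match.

The applied gate was S(w0).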